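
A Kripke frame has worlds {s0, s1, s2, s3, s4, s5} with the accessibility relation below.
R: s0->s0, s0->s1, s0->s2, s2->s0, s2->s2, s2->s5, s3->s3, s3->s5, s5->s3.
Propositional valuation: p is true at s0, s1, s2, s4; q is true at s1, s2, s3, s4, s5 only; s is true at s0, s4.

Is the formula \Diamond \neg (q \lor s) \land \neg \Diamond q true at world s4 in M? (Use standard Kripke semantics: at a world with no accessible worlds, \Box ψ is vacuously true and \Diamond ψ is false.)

At s4: \Diamond \neg (q \lor s) is false, \neg \Diamond q is true, so \Diamond \neg (q \lor s) \land \neg \Diamond q is false.
  At s4: no accessible worlds, so \Diamond \neg (q \lor s) is false.
  At s4: \Diamond q is false, so \neg \Diamond q is true.
    At s4: no accessible worlds, so \Diamond q is false.

No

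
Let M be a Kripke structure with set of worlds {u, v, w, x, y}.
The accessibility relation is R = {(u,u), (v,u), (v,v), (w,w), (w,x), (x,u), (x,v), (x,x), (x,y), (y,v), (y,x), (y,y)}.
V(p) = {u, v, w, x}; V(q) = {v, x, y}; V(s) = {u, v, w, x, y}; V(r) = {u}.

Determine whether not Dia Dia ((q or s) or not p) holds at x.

No

At x: Dia Dia ((q or s) or not p) is true, so not Dia Dia ((q or s) or not p) is false.
  At x: Dia Dia ((q or s) or not p) requires Dia ((q or s) or not p) at some successor in {u, v, x, y}.
    Dia ((q or s) or not p) holds at u, so Dia Dia ((q or s) or not p) is true at x.
      At u: Dia ((q or s) or not p) requires (q or s) or not p at some successor in {u}.
        (q or s) or not p holds at u, so Dia ((q or s) or not p) is true at u.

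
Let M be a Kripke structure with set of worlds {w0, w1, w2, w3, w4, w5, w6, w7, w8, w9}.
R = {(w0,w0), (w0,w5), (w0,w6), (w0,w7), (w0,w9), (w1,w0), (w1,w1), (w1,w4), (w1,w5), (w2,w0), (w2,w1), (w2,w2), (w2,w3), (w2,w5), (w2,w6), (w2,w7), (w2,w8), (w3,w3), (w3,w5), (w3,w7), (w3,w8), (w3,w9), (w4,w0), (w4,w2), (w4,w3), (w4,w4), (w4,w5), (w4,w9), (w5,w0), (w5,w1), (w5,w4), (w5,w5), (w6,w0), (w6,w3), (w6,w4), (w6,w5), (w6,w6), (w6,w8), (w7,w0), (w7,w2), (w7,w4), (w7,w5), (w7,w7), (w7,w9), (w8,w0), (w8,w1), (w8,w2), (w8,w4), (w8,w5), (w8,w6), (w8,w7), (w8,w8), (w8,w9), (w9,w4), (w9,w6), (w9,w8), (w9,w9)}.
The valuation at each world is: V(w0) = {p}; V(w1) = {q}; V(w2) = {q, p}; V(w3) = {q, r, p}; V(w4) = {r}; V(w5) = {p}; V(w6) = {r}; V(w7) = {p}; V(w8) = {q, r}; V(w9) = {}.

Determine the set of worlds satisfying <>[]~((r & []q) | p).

w0, w3, w4, w7, w8, w9

Recall that []ψ holds at a world iff ψ holds at every accessible world, and <>ψ holds iff ψ holds at some accessible world.
Let φ = <>[]~((r & []q) | p). Evaluate φ at each world:
  w0 (successors {w0, w5, w6, w7, w9}): φ is true.
  w1 (successors {w0, w1, w4, w5}): φ is false.
  w2 (successors {w0, w1, w2, w3, w5, w6, w7, w8}): φ is false.
  w3 (successors {w3, w5, w7, w8, w9}): φ is true.
  w4 (successors {w0, w2, w3, w4, w5, w9}): φ is true.
  w5 (successors {w0, w1, w4, w5}): φ is false.
  w6 (successors {w0, w3, w4, w5, w6, w8}): φ is false.
  w7 (successors {w0, w2, w4, w5, w7, w9}): φ is true.
  w8 (successors {w0, w1, w2, w4, w5, w6, w7, w8, w9}): φ is true.
  w9 (successors {w4, w6, w8, w9}): φ is true.
For instance, at w2:
  At w2: <>[]~((r & []q) | p) requires []~((r & []q) | p) at some successor in {w0, w1, w2, w3, w5, w6, w7, w8}.
    At w0: []~((r & []q) | p) is false.
    At w1: []~((r & []q) | p) is false.
    At w2: []~((r & []q) | p) is false.
    At w3: []~((r & []q) | p) is false.
    At w5: []~((r & []q) | p) is false.
    At w6: []~((r & []q) | p) is false.
    At w7: []~((r & []q) | p) is false.
    At w8: []~((r & []q) | p) is false.
  So <>[]~((r & []q) | p) is false at w2.
Satisfying worlds: {w0, w3, w4, w7, w8, w9}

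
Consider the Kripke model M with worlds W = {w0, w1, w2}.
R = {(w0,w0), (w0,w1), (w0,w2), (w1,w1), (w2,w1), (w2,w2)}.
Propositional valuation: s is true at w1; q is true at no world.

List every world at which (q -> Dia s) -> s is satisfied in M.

Let φ = (q -> Dia s) -> s. Evaluate φ at each world:
  w0 (successors {w0, w1, w2}): φ is false.
  w1 (successors {w1}): φ is true.
  w2 (successors {w1, w2}): φ is false.
For instance, at w2:
  At w2: q -> Dia s is true, s is false, so (q -> Dia s) -> s is false.
    At w2: q is false, Dia s is true, so q -> Dia s is true.
      At w2: Dia s requires s at some successor in {w1, w2}.
        s holds at w1, so Dia s is true at w2.
Satisfying worlds: {w1}

w1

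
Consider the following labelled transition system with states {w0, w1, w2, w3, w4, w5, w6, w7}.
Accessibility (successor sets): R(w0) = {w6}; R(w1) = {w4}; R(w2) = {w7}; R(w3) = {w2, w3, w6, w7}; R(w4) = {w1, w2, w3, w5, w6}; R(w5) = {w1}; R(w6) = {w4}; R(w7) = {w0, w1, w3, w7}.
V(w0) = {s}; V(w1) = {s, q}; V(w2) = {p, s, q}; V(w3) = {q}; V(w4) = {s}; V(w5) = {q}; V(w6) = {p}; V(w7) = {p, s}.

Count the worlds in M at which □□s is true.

2

Let φ = □□s. Evaluate φ at each world:
  w0 (successors {w6}): φ is true.
  w1 (successors {w4}): φ is false.
  w2 (successors {w7}): φ is false.
  w3 (successors {w2, w3, w6, w7}): φ is false.
  w4 (successors {w1, w2, w3, w5, w6}): φ is false.
  w5 (successors {w1}): φ is true.
  w6 (successors {w4}): φ is false.
  w7 (successors {w0, w1, w3, w7}): φ is false.
For instance, at w0:
  At w0: □□s requires □s at every successor {w6}.
      At w6: □s requires s at every successor {w4}.
        At w4: s is true.
      So □s is true at w6.
  So □□s is true at w0.
Satisfying worlds: {w0, w5}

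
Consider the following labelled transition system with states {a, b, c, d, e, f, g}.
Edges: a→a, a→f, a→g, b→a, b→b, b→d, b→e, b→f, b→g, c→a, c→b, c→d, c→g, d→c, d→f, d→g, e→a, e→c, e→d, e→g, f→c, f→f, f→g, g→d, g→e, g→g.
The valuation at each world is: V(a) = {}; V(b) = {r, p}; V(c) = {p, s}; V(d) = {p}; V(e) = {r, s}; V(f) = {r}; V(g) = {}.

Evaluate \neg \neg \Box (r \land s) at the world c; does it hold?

No

At c: \neg \Box (r \land s) is true, so \neg \neg \Box (r \land s) is false.
  At c: \Box (r \land s) is false, so \neg \Box (r \land s) is true.
    At c: \Box (r \land s) requires r \land s at every successor {a, b, d, g}.
      r \land s fails at a, so \Box (r \land s) is false at c.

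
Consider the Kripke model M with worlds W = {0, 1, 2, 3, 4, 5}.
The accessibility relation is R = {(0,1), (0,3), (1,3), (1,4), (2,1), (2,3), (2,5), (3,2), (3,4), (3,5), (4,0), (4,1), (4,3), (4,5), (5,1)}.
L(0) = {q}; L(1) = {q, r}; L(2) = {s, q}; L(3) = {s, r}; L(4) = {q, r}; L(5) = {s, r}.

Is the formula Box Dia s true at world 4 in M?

No

At 4: Box Dia s requires Dia s at every successor {0, 1, 3, 5}.
  Dia s fails at 5, so Box Dia s is false at 4.
    At 5: Dia s requires s at some successor in {1}.
      At 1: s is false.
    So Dia s is false at 5.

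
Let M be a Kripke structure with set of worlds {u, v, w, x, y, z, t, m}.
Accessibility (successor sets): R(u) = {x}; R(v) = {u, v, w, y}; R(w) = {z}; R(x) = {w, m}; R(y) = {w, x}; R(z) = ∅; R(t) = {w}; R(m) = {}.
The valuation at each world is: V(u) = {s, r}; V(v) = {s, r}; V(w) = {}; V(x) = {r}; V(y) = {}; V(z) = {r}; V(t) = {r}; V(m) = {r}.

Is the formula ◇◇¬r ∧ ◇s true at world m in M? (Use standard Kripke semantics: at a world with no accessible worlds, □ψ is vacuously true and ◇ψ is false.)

At m: ◇◇¬r is false, ◇s is false, so ◇◇¬r ∧ ◇s is false.
  At m: no accessible worlds, so ◇◇¬r is false.
  At m: no accessible worlds, so ◇s is false.

No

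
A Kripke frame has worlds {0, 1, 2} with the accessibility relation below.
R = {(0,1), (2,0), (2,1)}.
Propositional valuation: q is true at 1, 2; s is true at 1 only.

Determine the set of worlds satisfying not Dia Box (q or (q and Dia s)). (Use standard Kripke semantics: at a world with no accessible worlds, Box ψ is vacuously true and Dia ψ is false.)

Recall that Box ψ holds at a world iff ψ holds at every accessible world, and Dia ψ holds iff ψ holds at some accessible world.
Let φ = not Dia Box (q or (q and Dia s)). Evaluate φ at each world:
  0 (successors {1}): φ is false.
  1 (successors ∅): φ is true.
  2 (successors {0, 1}): φ is false.
For instance, at 2:
  At 2: Dia Box (q or (q and Dia s)) is true, so not Dia Box (q or (q and Dia s)) is false.
    At 2: Dia Box (q or (q and Dia s)) requires Box (q or (q and Dia s)) at some successor in {0, 1}.
      Box (q or (q and Dia s)) holds at 0, so Dia Box (q or (q and Dia s)) is true at 2.
Satisfying worlds: {1}

1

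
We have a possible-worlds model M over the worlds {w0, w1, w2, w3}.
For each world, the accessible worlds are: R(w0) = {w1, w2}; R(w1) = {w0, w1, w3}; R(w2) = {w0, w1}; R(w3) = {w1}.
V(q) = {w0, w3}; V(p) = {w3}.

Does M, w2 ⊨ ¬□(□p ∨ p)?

At w2: □(□p ∨ p) is false, so ¬□(□p ∨ p) is true.
  At w2: □(□p ∨ p) requires □p ∨ p at every successor {w0, w1}.
    □p ∨ p fails at w0, so □(□p ∨ p) is false at w2.
      At w0: □p is false, p is false, so □p ∨ p is false.

Yes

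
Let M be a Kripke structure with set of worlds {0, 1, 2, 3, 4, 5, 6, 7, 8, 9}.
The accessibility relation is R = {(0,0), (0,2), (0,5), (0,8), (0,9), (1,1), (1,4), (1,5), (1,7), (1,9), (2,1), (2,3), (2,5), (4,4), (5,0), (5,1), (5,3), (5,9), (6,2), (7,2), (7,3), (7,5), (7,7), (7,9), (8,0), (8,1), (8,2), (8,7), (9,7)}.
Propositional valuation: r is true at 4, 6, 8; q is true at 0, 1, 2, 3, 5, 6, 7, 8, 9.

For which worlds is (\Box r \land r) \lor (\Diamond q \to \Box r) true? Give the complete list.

3, 4

Let φ = (\Box r \land r) \lor (\Diamond q \to \Box r). Evaluate φ at each world:
  0 (successors {0, 2, 5, 8, 9}): φ is false.
  1 (successors {1, 4, 5, 7, 9}): φ is false.
  2 (successors {1, 3, 5}): φ is false.
  3 (successors ∅): φ is true.
  4 (successors {4}): φ is true.
  5 (successors {0, 1, 3, 9}): φ is false.
  6 (successors {2}): φ is false.
  7 (successors {2, 3, 5, 7, 9}): φ is false.
  8 (successors {0, 1, 2, 7}): φ is false.
  9 (successors {7}): φ is false.
For instance, at 7:
  At 7: \Box r \land r is false, \Diamond q \to \Box r is false, so (\Box r \land r) \lor (\Diamond q \to \Box r) is false.
    At 7: \Box r is false, r is false, so \Box r \land r is false.
      At 7: \Box r requires r at every successor {2, 3, 5, 7, 9}.
        r fails at 2, so \Box r is false at 7.
    At 7: \Diamond q is true, \Box r is false, so \Diamond q \to \Box r is false.
      At 7: \Diamond q requires q at some successor in {2, 3, 5, 7, 9}.
        q holds at 2, so \Diamond q is true at 7.
      At 7: \Box r requires r at every successor {2, 3, 5, 7, 9}.
        r fails at 2, so \Box r is false at 7.
Satisfying worlds: {3, 4}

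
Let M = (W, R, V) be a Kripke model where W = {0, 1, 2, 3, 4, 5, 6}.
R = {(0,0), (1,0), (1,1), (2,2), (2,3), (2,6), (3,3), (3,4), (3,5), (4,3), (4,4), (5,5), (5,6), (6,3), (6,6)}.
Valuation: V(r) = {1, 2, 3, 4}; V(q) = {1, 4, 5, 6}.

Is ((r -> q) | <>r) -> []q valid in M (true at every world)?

Let φ = ((r -> q) | <>r) -> []q. Evaluate φ at each world:
  0 (successors {0}): φ is false.
  1 (successors {0, 1}): φ is false.
  2 (successors {2, 3, 6}): φ is false.
  3 (successors {3, 4, 5}): φ is false.
  4 (successors {3, 4}): φ is false.
  5 (successors {5, 6}): φ is true.
  6 (successors {3, 6}): φ is false.
Detail at 0 (counterexample):
  At 0: (r -> q) | <>r is true, []q is false, so ((r -> q) | <>r) -> []q is false.
    At 0: r -> q is true, <>r is false, so (r -> q) | <>r is true.
      At 0: <>r requires r at some successor in {0}.
        At 0: r is false.
      So <>r is false at 0.
    At 0: []q requires q at every successor {0}.
      q fails at 0, so []q is false at 0.

No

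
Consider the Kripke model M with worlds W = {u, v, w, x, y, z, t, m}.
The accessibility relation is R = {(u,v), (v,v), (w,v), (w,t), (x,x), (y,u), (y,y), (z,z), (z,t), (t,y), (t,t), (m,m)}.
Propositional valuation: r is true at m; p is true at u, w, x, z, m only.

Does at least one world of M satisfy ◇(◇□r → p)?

Yes

Recall that □ψ holds at a world iff ψ holds at every accessible world, and ◇ψ holds iff ψ holds at some accessible world.
Let φ = ◇(◇□r → p). Evaluate φ at each world:
  u (successors {v}): φ is true.
  v (successors {v}): φ is true.
  w (successors {v, t}): φ is true.
  x (successors {x}): φ is true.
  y (successors {u, y}): φ is true.
  z (successors {z, t}): φ is true.
  t (successors {y, t}): φ is true.
  m (successors {m}): φ is true.
Detail at u (witness):
  At u: ◇(◇□r → p) requires ◇□r → p at some successor in {v}.
    ◇□r → p holds at v, so ◇(◇□r → p) is true at u.
      At v: ◇□r is false, p is false, so ◇□r → p is true.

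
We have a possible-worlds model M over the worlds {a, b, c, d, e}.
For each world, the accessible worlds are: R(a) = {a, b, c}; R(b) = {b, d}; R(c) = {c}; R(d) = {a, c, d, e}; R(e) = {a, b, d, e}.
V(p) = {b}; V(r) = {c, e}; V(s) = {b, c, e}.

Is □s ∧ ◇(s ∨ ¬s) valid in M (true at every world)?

Recall that □ψ holds at a world iff ψ holds at every accessible world, and ◇ψ holds iff ψ holds at some accessible world.
Let φ = □s ∧ ◇(s ∨ ¬s). Evaluate φ at each world:
  a (successors {a, b, c}): φ is false.
  b (successors {b, d}): φ is false.
  c (successors {c}): φ is true.
  d (successors {a, c, d, e}): φ is false.
  e (successors {a, b, d, e}): φ is false.
Detail at a (counterexample):
  At a: □s is false, ◇(s ∨ ¬s) is true, so □s ∧ ◇(s ∨ ¬s) is false.
    At a: □s requires s at every successor {a, b, c}.
      s fails at a, so □s is false at a.
    At a: ◇(s ∨ ¬s) requires s ∨ ¬s at some successor in {a, b, c}.
      s ∨ ¬s holds at a, so ◇(s ∨ ¬s) is true at a.

No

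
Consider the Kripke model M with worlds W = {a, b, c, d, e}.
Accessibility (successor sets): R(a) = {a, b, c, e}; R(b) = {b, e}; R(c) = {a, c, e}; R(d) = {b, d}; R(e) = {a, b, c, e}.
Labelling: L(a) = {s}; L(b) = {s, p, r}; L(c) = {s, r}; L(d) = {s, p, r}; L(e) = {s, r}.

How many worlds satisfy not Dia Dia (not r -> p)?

0

Recall that Dia ψ holds at a world iff ψ holds at some accessible world.
Let φ = not Dia Dia (not r -> p). Evaluate φ at each world:
  a (successors {a, b, c, e}): φ is false.
  b (successors {b, e}): φ is false.
  c (successors {a, c, e}): φ is false.
  d (successors {b, d}): φ is false.
  e (successors {a, b, c, e}): φ is false.
For instance, at e:
  At e: Dia Dia (not r -> p) is true, so not Dia Dia (not r -> p) is false.
    At e: Dia Dia (not r -> p) requires Dia (not r -> p) at some successor in {a, b, c, e}.
      Dia (not r -> p) holds at a, so Dia Dia (not r -> p) is true at e.
Satisfying worlds: none.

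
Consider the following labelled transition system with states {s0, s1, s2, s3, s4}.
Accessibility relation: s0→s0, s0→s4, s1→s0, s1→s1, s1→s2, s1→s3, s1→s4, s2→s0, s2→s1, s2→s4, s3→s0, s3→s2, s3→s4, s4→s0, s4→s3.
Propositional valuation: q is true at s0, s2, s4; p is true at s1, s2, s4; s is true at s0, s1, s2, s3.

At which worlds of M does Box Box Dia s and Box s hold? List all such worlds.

Let φ = Box Box Dia s and Box s. Evaluate φ at each world:
  s0 (successors {s0, s4}): φ is false.
  s1 (successors {s0, s1, s2, s3, s4}): φ is false.
  s2 (successors {s0, s1, s4}): φ is false.
  s3 (successors {s0, s2, s4}): φ is false.
  s4 (successors {s0, s3}): φ is true.
For instance, at s0:
  At s0: Box Box Dia s is true, Box s is false, so Box Box Dia s and Box s is false.
    At s0: Box Box Dia s requires Box Dia s at every successor {s0, s4}.
      At s0: Box Dia s is true.
      At s4: Box Dia s is true.
    So Box Box Dia s is true at s0.
    At s0: Box s requires s at every successor {s0, s4}.
      s fails at s4, so Box s is false at s0.
Satisfying worlds: {s4}

s4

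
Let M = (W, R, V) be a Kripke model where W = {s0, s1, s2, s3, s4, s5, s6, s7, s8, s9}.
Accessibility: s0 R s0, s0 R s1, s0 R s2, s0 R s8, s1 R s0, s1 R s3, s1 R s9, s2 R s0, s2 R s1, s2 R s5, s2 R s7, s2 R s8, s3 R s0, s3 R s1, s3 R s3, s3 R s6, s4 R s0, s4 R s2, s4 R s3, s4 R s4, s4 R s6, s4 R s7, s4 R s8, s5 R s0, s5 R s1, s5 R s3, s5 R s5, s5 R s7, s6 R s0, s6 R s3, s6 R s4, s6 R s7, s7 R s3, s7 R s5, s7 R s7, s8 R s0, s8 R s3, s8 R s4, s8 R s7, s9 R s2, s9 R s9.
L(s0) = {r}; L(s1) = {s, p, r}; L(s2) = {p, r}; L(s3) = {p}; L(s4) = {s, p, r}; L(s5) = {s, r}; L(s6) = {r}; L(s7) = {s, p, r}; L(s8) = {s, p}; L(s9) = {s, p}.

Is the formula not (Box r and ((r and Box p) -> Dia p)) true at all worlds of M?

Recall that Box ψ holds at a world iff ψ holds at every accessible world, and Dia ψ holds iff ψ holds at some accessible world.
Let φ = not (Box r and ((r and Box p) -> Dia p)). Evaluate φ at each world:
  s0 (successors {s0, s1, s2, s8}): φ is true.
  s1 (successors {s0, s3, s9}): φ is true.
  s2 (successors {s0, s1, s5, s7, s8}): φ is true.
  s3 (successors {s0, s1, s3, s6}): φ is true.
  s4 (successors {s0, s2, s3, s4, s6, s7, s8}): φ is true.
  s5 (successors {s0, s1, s3, s5, s7}): φ is true.
  s6 (successors {s0, s3, s4, s7}): φ is true.
  s7 (successors {s3, s5, s7}): φ is true.
  s8 (successors {s0, s3, s4, s7}): φ is true.
  s9 (successors {s2, s9}): φ is true.
For instance, at s3:
  At s3: Box r and ((r and Box p) -> Dia p) is false, so not (Box r and ((r and Box p) -> Dia p)) is true.
    At s3: Box r is false, (r and Box p) -> Dia p is true, so Box r and ((r and Box p) -> Dia p) is false.
      At s3: Box r requires r at every successor {s0, s1, s3, s6}.
        r fails at s3, so Box r is false at s3.
      At s3: r and Box p is false, Dia p is true, so (r and Box p) -> Dia p is true.

Yes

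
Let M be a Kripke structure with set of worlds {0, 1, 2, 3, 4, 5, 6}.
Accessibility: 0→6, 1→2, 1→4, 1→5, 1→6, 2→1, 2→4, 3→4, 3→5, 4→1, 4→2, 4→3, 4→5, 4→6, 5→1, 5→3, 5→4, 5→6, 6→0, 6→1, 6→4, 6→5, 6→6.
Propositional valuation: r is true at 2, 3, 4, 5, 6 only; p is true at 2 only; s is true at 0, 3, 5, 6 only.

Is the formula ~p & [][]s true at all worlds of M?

No

Let φ = ~p & [][]s. Evaluate φ at each world:
  0 (successors {6}): φ is false.
  1 (successors {2, 4, 5, 6}): φ is false.
  2 (successors {1, 4}): φ is false.
  3 (successors {4, 5}): φ is false.
  4 (successors {1, 2, 3, 5, 6}): φ is false.
  5 (successors {1, 3, 4, 6}): φ is false.
  6 (successors {0, 1, 4, 5, 6}): φ is false.
Detail at 0 (counterexample):
  At 0: ~p is true, [][]s is false, so ~p & [][]s is false.
    At 0: [][]s requires []s at every successor {6}.
      []s fails at 6, so [][]s is false at 0.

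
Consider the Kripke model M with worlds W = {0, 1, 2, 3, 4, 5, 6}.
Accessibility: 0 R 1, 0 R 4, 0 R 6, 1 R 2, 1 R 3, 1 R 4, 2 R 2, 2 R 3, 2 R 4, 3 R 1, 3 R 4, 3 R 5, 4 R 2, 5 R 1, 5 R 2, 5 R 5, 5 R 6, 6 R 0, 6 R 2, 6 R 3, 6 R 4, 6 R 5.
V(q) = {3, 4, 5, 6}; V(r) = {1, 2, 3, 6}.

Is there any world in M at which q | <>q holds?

Let φ = q | <>q. Evaluate φ at each world:
  0 (successors {1, 4, 6}): φ is true.
  1 (successors {2, 3, 4}): φ is true.
  2 (successors {2, 3, 4}): φ is true.
  3 (successors {1, 4, 5}): φ is true.
  4 (successors {2}): φ is true.
  5 (successors {1, 2, 5, 6}): φ is true.
  6 (successors {0, 2, 3, 4, 5}): φ is true.
Detail at 0 (witness):
  At 0: q is false, <>q is true, so q | <>q is true.
    At 0: <>q requires q at some successor in {1, 4, 6}.
      q holds at 4, so <>q is true at 0.

Yes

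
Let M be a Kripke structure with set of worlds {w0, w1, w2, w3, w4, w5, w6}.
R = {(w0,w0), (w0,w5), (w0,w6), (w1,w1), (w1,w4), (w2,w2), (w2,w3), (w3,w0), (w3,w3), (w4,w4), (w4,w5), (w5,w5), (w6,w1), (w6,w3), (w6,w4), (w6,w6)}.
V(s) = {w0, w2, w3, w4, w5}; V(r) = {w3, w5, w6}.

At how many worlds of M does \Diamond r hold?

6

Let φ = \Diamond r. Evaluate φ at each world:
  w0 (successors {w0, w5, w6}): φ is true.
  w1 (successors {w1, w4}): φ is false.
  w2 (successors {w2, w3}): φ is true.
  w3 (successors {w0, w3}): φ is true.
  w4 (successors {w4, w5}): φ is true.
  w5 (successors {w5}): φ is true.
  w6 (successors {w1, w3, w4, w6}): φ is true.
For instance, at w5:
  At w5: \Diamond r requires r at some successor in {w5}.
    r holds at w5, so \Diamond r is true at w5.
Satisfying worlds: {w0, w2, w3, w4, w5, w6}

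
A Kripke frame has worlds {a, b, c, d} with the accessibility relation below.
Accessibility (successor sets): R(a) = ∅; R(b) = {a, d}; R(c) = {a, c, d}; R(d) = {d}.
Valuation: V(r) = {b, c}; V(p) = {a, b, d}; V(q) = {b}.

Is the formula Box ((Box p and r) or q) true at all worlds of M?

Recall that Box ψ holds at a world iff ψ holds at every accessible world, and Dia ψ holds iff ψ holds at some accessible world.
Let φ = Box ((Box p and r) or q). Evaluate φ at each world:
  a (successors ∅): φ is true.
  b (successors {a, d}): φ is false.
  c (successors {a, c, d}): φ is false.
  d (successors {d}): φ is false.
Detail at b (counterexample):
  At b: Box ((Box p and r) or q) requires (Box p and r) or q at every successor {a, d}.
    (Box p and r) or q fails at a, so Box ((Box p and r) or q) is false at b.
      At a: Box p and r is false, q is false, so (Box p and r) or q is false.

No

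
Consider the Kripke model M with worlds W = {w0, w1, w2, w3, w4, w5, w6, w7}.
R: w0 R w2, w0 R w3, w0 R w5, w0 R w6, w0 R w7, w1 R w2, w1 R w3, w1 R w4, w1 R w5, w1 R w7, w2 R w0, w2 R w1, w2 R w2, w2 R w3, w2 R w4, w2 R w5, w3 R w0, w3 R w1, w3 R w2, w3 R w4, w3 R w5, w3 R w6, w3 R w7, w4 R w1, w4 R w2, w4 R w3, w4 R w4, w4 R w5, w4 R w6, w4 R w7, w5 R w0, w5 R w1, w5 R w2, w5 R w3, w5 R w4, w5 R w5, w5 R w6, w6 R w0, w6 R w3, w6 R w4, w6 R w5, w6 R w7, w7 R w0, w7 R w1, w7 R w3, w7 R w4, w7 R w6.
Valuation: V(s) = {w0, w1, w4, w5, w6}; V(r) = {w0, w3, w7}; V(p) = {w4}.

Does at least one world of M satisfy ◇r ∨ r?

Let φ = ◇r ∨ r. Evaluate φ at each world:
  w0 (successors {w2, w3, w5, w6, w7}): φ is true.
  w1 (successors {w2, w3, w4, w5, w7}): φ is true.
  w2 (successors {w0, w1, w2, w3, w4, w5}): φ is true.
  w3 (successors {w0, w1, w2, w4, w5, w6, w7}): φ is true.
  w4 (successors {w1, w2, w3, w4, w5, w6, w7}): φ is true.
  w5 (successors {w0, w1, w2, w3, w4, w5, w6}): φ is true.
  w6 (successors {w0, w3, w4, w5, w7}): φ is true.
  w7 (successors {w0, w1, w3, w4, w6}): φ is true.
Detail at w0 (witness):
  At w0: ◇r is true, r is true, so ◇r ∨ r is true.
    At w0: ◇r requires r at some successor in {w2, w3, w5, w6, w7}.
      r holds at w3, so ◇r is true at w0.

Yes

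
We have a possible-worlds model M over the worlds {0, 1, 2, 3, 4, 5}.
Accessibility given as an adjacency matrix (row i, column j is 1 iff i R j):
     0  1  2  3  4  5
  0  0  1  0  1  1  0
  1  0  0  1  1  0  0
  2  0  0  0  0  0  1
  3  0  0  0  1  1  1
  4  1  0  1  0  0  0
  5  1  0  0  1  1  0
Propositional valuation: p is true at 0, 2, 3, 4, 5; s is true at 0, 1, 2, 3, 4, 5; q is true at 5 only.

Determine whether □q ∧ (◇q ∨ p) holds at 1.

Recall that □ψ holds at a world iff ψ holds at every accessible world, and ◇ψ holds iff ψ holds at some accessible world.
At 1: □q is false, ◇q ∨ p is false, so □q ∧ (◇q ∨ p) is false.
  At 1: □q requires q at every successor {2, 3}.
    q fails at 2, so □q is false at 1.
  At 1: ◇q is false, p is false, so ◇q ∨ p is false.
    At 1: ◇q requires q at some successor in {2, 3}.
      At 2: q is false.
      At 3: q is false.
    So ◇q is false at 1.

No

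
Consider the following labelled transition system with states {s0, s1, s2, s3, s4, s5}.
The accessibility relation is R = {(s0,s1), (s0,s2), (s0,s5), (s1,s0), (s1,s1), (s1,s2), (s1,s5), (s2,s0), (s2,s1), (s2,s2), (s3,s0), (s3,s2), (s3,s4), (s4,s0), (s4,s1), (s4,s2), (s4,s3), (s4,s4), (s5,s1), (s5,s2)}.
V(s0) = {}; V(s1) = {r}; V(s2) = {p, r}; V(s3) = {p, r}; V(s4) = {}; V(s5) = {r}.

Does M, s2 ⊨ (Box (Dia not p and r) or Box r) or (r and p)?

Yes

At s2: Box (Dia not p and r) or Box r is false, r and p is true, so (Box (Dia not p and r) or Box r) or (r and p) is true.
  At s2: Box (Dia not p and r) is false, Box r is false, so Box (Dia not p and r) or Box r is false.
    At s2: Box (Dia not p and r) requires Dia not p and r at every successor {s0, s1, s2}.
      Dia not p and r fails at s0, so Box (Dia not p and r) is false at s2.
    At s2: Box r requires r at every successor {s0, s1, s2}.
      r fails at s0, so Box r is false at s2.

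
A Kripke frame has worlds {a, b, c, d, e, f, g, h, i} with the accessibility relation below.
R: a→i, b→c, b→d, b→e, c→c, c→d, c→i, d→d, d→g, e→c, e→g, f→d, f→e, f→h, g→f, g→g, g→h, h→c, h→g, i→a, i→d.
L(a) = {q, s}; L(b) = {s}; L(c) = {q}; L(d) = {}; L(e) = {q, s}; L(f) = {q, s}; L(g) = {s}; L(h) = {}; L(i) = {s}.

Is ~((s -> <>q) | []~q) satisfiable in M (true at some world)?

Let φ = ~((s -> <>q) | []~q). Evaluate φ at each world:
  a (successors {i}): φ is false.
  b (successors {c, d, e}): φ is false.
  c (successors {c, d, i}): φ is false.
  d (successors {d, g}): φ is false.
  e (successors {c, g}): φ is false.
  f (successors {d, e, h}): φ is false.
  g (successors {f, g, h}): φ is false.
  h (successors {c, g}): φ is false.
  i (successors {a, d}): φ is false.
For instance, at b:
  At b: (s -> <>q) | []~q is true, so ~((s -> <>q) | []~q) is false.
    At b: s -> <>q is true, []~q is false, so (s -> <>q) | []~q is true.
      At b: s is true, <>q is true, so s -> <>q is true.
      At b: []~q requires ~q at every successor {c, d, e}.
        ~q fails at c, so []~q is false at b.

No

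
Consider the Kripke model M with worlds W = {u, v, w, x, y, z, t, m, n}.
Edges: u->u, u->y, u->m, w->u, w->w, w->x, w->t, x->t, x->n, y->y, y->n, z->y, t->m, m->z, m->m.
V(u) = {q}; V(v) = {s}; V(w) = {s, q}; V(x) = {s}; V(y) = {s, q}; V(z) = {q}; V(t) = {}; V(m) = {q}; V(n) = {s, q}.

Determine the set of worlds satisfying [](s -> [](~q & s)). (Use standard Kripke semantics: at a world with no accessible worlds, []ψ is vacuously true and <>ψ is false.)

Let φ = [](s -> [](~q & s)). Evaluate φ at each world:
  u (successors {u, y, m}): φ is false.
  v (successors ∅): φ is true.
  w (successors {u, w, x, t}): φ is false.
  x (successors {t, n}): φ is true.
  y (successors {y, n}): φ is false.
  z (successors {y}): φ is false.
  t (successors {m}): φ is true.
  m (successors {z, m}): φ is true.
  n (successors ∅): φ is true.
For instance, at t:
  At t: [](s -> [](~q & s)) requires s -> [](~q & s) at every successor {m}.
      At m: s is false, [](~q & s) is false, so s -> [](~q & s) is true.
  So [](s -> [](~q & s)) is true at t.
Satisfying worlds: {v, x, t, m, n}

v, x, t, m, n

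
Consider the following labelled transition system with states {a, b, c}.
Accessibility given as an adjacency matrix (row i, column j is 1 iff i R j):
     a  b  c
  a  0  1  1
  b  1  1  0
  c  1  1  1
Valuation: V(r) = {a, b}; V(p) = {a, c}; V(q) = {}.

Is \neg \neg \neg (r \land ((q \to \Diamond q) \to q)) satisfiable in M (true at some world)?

Recall that \Diamond ψ holds at a world iff ψ holds at some accessible world.
Let φ = \neg \neg \neg (r \land ((q \to \Diamond q) \to q)). Evaluate φ at each world:
  a (successors {b, c}): φ is true.
  b (successors {a, b}): φ is true.
  c (successors {a, b, c}): φ is true.
Detail at a (witness):
  At a: \neg \neg (r \land ((q \to \Diamond q) \to q)) is false, so \neg \neg \neg (r \land ((q \to \Diamond q) \to q)) is true.
    At a: \neg (r \land ((q \to \Diamond q) \to q)) is true, so \neg \neg (r \land ((q \to \Diamond q) \to q)) is false.
      At a: r \land ((q \to \Diamond q) \to q) is false, so \neg (r \land ((q \to \Diamond q) \to q)) is true.

Yes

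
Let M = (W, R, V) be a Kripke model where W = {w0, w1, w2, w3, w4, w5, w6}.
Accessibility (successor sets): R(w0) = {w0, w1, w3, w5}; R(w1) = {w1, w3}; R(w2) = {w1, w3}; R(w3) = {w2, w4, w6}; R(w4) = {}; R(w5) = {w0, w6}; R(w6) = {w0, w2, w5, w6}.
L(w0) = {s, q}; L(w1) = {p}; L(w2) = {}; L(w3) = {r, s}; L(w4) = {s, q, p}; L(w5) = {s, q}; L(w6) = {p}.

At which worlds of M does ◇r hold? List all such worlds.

w0, w1, w2

Let φ = ◇r. Evaluate φ at each world:
  w0 (successors {w0, w1, w3, w5}): φ is true.
  w1 (successors {w1, w3}): φ is true.
  w2 (successors {w1, w3}): φ is true.
  w3 (successors {w2, w4, w6}): φ is false.
  w4 (successors ∅): φ is false.
  w5 (successors {w0, w6}): φ is false.
  w6 (successors {w0, w2, w5, w6}): φ is false.
For instance, at w1:
  At w1: ◇r requires r at some successor in {w1, w3}.
    r holds at w3, so ◇r is true at w1.
Satisfying worlds: {w0, w1, w2}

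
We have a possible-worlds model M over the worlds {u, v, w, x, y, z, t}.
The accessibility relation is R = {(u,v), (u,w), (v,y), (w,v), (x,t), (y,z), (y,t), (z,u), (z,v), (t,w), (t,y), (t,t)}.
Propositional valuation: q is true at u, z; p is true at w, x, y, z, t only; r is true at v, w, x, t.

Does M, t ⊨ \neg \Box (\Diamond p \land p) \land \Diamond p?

At t: \neg \Box (\Diamond p \land p) is true, \Diamond p is true, so \neg \Box (\Diamond p \land p) \land \Diamond p is true.
  At t: \Box (\Diamond p \land p) is false, so \neg \Box (\Diamond p \land p) is true.
    At t: \Box (\Diamond p \land p) requires \Diamond p \land p at every successor {w, y, t}.
      \Diamond p \land p fails at w, so \Box (\Diamond p \land p) is false at t.
  At t: \Diamond p requires p at some successor in {w, y, t}.
    p holds at w, so \Diamond p is true at t.

Yes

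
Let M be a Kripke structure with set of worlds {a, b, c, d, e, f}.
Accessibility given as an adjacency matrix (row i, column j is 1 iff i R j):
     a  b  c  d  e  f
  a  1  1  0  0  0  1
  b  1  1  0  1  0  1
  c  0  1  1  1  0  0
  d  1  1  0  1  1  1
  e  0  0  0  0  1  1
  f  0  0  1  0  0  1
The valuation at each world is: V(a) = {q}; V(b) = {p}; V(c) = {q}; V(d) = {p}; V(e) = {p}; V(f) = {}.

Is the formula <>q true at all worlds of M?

Recall that <>ψ holds at a world iff ψ holds at some accessible world.
Let φ = <>q. Evaluate φ at each world:
  a (successors {a, b, f}): φ is true.
  b (successors {a, b, d, f}): φ is true.
  c (successors {b, c, d}): φ is true.
  d (successors {a, b, d, e, f}): φ is true.
  e (successors {e, f}): φ is false.
  f (successors {c, f}): φ is true.
Detail at e (counterexample):
  At e: <>q requires q at some successor in {e, f}.
    At e: q is false.
    At f: q is false.
  So <>q is false at e.

No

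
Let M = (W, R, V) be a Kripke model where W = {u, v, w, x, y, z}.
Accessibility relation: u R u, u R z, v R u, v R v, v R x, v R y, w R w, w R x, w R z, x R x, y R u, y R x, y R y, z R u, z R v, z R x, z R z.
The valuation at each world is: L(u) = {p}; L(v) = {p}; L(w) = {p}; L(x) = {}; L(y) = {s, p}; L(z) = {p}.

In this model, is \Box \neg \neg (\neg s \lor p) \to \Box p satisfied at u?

At u: \Box \neg \neg (\neg s \lor p) is true, \Box p is true, so \Box \neg \neg (\neg s \lor p) \to \Box p is true.
  At u: \Box \neg \neg (\neg s \lor p) requires \neg \neg (\neg s \lor p) at every successor {u, z}.
    At u: \neg \neg (\neg s \lor p) is true.
    At z: \neg \neg (\neg s \lor p) is true.
  So \Box \neg \neg (\neg s \lor p) is true at u.
  At u: \Box p requires p at every successor {u, z}.
    At u: p is true.
    At z: p is true.
  So \Box p is true at u.

Yes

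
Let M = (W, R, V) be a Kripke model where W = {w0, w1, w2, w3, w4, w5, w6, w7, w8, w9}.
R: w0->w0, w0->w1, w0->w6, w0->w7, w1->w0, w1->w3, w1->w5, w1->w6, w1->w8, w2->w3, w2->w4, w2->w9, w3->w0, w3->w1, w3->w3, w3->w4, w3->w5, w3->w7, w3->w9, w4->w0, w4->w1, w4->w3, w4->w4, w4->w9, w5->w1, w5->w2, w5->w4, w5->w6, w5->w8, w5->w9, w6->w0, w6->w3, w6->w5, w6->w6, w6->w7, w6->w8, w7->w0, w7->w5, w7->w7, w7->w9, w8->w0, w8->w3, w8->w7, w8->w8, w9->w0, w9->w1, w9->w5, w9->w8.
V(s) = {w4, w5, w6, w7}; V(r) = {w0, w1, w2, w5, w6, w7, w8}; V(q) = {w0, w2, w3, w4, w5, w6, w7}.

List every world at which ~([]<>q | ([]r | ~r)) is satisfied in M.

Let φ = ~([]<>q | ([]r | ~r)). Evaluate φ at each world:
  w0 (successors {w0, w1, w6, w7}): φ is false.
  w1 (successors {w0, w3, w5, w6, w8}): φ is false.
  w2 (successors {w3, w4, w9}): φ is false.
  w3 (successors {w0, w1, w3, w4, w5, w7, w9}): φ is false.
  w4 (successors {w0, w1, w3, w4, w9}): φ is false.
  w5 (successors {w1, w2, w4, w6, w8, w9}): φ is false.
  w6 (successors {w0, w3, w5, w6, w7, w8}): φ is false.
  w7 (successors {w0, w5, w7, w9}): φ is false.
  w8 (successors {w0, w3, w7, w8}): φ is false.
  w9 (successors {w0, w1, w5, w8}): φ is false.
For instance, at w1:
  At w1: []<>q | ([]r | ~r) is true, so ~([]<>q | ([]r | ~r)) is false.
    At w1: []<>q is true, []r | ~r is false, so []<>q | ([]r | ~r) is true.
      At w1: []<>q requires <>q at every successor {w0, w3, w5, w6, w8}.
        At w0: <>q is true.
        At w3: <>q is true.
        At w5: <>q is true.
        At w6: <>q is true.
        At w8: <>q is true.
      So []<>q is true at w1.
      At w1: []r is false, ~r is false, so []r | ~r is false.
Satisfying worlds: none.

none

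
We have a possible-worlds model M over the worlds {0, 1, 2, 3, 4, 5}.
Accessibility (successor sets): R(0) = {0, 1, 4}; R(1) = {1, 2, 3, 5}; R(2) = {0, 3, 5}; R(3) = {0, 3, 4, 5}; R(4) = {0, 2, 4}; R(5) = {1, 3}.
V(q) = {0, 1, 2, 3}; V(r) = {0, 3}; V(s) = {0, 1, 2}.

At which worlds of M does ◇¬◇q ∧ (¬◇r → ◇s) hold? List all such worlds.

Let φ = ◇¬◇q ∧ (¬◇r → ◇s). Evaluate φ at each world:
  0 (successors {0, 1, 4}): φ is false.
  1 (successors {1, 2, 3, 5}): φ is false.
  2 (successors {0, 3, 5}): φ is false.
  3 (successors {0, 3, 4, 5}): φ is false.
  4 (successors {0, 2, 4}): φ is false.
  5 (successors {1, 3}): φ is false.
For instance, at 1:
  At 1: ◇¬◇q is false, ¬◇r → ◇s is true, so ◇¬◇q ∧ (¬◇r → ◇s) is false.
    At 1: ◇¬◇q requires ¬◇q at some successor in {1, 2, 3, 5}.
      At 1: ¬◇q is false.
      At 2: ¬◇q is false.
      At 3: ¬◇q is false.
      At 5: ¬◇q is false.
    So ◇¬◇q is false at 1.
    At 1: ¬◇r is false, ◇s is true, so ¬◇r → ◇s is true.
      At 1: ◇r is true, so ¬◇r is false.
      At 1: ◇s requires s at some successor in {1, 2, 3, 5}.
        s holds at 1, so ◇s is true at 1.
Satisfying worlds: none.

none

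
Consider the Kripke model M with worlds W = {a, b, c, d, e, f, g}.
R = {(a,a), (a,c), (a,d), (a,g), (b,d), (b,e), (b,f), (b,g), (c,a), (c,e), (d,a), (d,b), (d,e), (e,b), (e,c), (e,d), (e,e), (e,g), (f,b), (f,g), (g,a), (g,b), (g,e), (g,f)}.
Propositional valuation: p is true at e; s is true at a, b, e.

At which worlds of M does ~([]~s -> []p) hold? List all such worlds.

none

Let φ = ~([]~s -> []p). Evaluate φ at each world:
  a (successors {a, c, d, g}): φ is false.
  b (successors {d, e, f, g}): φ is false.
  c (successors {a, e}): φ is false.
  d (successors {a, b, e}): φ is false.
  e (successors {b, c, d, e, g}): φ is false.
  f (successors {b, g}): φ is false.
  g (successors {a, b, e, f}): φ is false.
For instance, at c:
  At c: []~s -> []p is true, so ~([]~s -> []p) is false.
    At c: []~s is false, []p is false, so []~s -> []p is true.
      At c: []~s requires ~s at every successor {a, e}.
        ~s fails at a, so []~s is false at c.
      At c: []p requires p at every successor {a, e}.
        p fails at a, so []p is false at c.
Satisfying worlds: none.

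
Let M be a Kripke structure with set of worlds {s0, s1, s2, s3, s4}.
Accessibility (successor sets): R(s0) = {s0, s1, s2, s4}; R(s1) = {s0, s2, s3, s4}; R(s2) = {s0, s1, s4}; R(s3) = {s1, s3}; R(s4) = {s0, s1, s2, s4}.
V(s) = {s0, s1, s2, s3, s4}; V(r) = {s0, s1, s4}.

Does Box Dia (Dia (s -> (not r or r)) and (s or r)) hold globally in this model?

Yes

Let φ = Box Dia (Dia (s -> (not r or r)) and (s or r)). Evaluate φ at each world:
  s0 (successors {s0, s1, s2, s4}): φ is true.
  s1 (successors {s0, s2, s3, s4}): φ is true.
  s2 (successors {s0, s1, s4}): φ is true.
  s3 (successors {s1, s3}): φ is true.
  s4 (successors {s0, s1, s2, s4}): φ is true.
For instance, at s3:
  At s3: Box Dia (Dia (s -> (not r or r)) and (s or r)) requires Dia (Dia (s -> (not r or r)) and (s or r)) at every successor {s1, s3}.
      At s1: Dia (Dia (s -> (not r or r)) and (s or r)) requires Dia (s -> (not r or r)) and (s or r) at some successor in {s0, s2, s3, s4}.
        Dia (s -> (not r or r)) and (s or r) holds at s0, so Dia (Dia (s -> (not r or r)) and (s or r)) is true at s1.
      At s3: Dia (Dia (s -> (not r or r)) and (s or r)) requires Dia (s -> (not r or r)) and (s or r) at some successor in {s1, s3}.
        Dia (s -> (not r or r)) and (s or r) holds at s1, so Dia (Dia (s -> (not r or r)) and (s or r)) is true at s3.
  So Box Dia (Dia (s -> (not r or r)) and (s or r)) is true at s3.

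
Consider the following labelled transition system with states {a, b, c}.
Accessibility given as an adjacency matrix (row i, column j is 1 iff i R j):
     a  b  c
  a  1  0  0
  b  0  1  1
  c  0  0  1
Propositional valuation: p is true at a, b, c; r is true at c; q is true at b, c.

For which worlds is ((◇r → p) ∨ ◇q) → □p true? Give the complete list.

Let φ = ((◇r → p) ∨ ◇q) → □p. Evaluate φ at each world:
  a (successors {a}): φ is true.
  b (successors {b, c}): φ is true.
  c (successors {c}): φ is true.
For instance, at c:
  At c: (◇r → p) ∨ ◇q is true, □p is true, so ((◇r → p) ∨ ◇q) → □p is true.
    At c: ◇r → p is true, ◇q is true, so (◇r → p) ∨ ◇q is true.
      At c: ◇r is true, p is true, so ◇r → p is true.
      At c: ◇q requires q at some successor in {c}.
        q holds at c, so ◇q is true at c.
    At c: □p requires p at every successor {c}.
      At c: p is true.
    So □p is true at c.
Satisfying worlds: {a, b, c}

a, b, c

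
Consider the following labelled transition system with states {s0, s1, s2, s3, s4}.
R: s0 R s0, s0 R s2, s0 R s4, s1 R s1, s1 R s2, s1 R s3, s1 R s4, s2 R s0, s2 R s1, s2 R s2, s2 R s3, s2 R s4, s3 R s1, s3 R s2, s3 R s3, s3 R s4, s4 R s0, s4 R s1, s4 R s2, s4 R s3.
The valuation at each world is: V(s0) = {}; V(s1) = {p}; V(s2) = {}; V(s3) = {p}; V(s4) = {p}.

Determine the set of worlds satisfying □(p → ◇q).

none

Recall that □ψ holds at a world iff ψ holds at every accessible world, and ◇ψ holds iff ψ holds at some accessible world.
Let φ = □(p → ◇q). Evaluate φ at each world:
  s0 (successors {s0, s2, s4}): φ is false.
  s1 (successors {s1, s2, s3, s4}): φ is false.
  s2 (successors {s0, s1, s2, s3, s4}): φ is false.
  s3 (successors {s1, s2, s3, s4}): φ is false.
  s4 (successors {s0, s1, s2, s3}): φ is false.
For instance, at s1:
  At s1: □(p → ◇q) requires p → ◇q at every successor {s1, s2, s3, s4}.
    p → ◇q fails at s1, so □(p → ◇q) is false at s1.
      At s1: p is true, ◇q is false, so p → ◇q is false.
Satisfying worlds: none.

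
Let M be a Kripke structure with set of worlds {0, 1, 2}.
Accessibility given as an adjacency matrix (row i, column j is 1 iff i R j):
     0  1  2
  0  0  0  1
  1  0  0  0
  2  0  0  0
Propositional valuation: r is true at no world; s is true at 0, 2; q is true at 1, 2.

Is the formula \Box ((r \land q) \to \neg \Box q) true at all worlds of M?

Let φ = \Box ((r \land q) \to \neg \Box q). Evaluate φ at each world:
  0 (successors {2}): φ is true.
  1 (successors ∅): φ is true.
  2 (successors ∅): φ is true.
For instance, at 0:
  At 0: \Box ((r \land q) \to \neg \Box q) requires (r \land q) \to \neg \Box q at every successor {2}.
      At 2: r \land q is false, \neg \Box q is false, so (r \land q) \to \neg \Box q is true.
  So \Box ((r \land q) \to \neg \Box q) is true at 0.

Yes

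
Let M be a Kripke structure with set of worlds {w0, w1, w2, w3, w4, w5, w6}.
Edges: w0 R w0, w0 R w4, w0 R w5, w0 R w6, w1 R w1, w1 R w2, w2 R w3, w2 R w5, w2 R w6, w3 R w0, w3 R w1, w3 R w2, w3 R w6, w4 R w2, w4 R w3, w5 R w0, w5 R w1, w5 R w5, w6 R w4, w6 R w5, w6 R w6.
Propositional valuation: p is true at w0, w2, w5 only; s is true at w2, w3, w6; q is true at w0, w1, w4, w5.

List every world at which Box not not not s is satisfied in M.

Recall that Box ψ holds at a world iff ψ holds at every accessible world, and Dia ψ holds iff ψ holds at some accessible world.
Let φ = Box not not not s. Evaluate φ at each world:
  w0 (successors {w0, w4, w5, w6}): φ is false.
  w1 (successors {w1, w2}): φ is false.
  w2 (successors {w3, w5, w6}): φ is false.
  w3 (successors {w0, w1, w2, w6}): φ is false.
  w4 (successors {w2, w3}): φ is false.
  w5 (successors {w0, w1, w5}): φ is true.
  w6 (successors {w4, w5, w6}): φ is false.
For instance, at w0:
  At w0: Box not not not s requires not not not s at every successor {w0, w4, w5, w6}.
    not not not s fails at w6, so Box not not not s is false at w0.
Satisfying worlds: {w5}

w5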